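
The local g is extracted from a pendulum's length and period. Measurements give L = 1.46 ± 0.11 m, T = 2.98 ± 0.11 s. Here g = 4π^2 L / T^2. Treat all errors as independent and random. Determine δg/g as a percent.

Each factor contributes (exponent × relative error)² to (δg/g)²:
  (1·δL/L)² = (1×0.0753)² = 0.00568;  (-2·δT/T)² = (-2×0.0369)² = 0.00545
δg/g = √(0.0111) = 0.105

10.5%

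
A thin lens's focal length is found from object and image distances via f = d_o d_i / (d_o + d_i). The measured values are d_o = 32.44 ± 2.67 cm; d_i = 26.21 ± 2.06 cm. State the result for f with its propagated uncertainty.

∂f/∂d_o = (d_i/(d_o+d_i))² = 0.200;  ∂f/∂d_i = (d_o/(d_o+d_i))² = 0.306
δf = √((∂f/∂d_o · δd_o)² + (∂f/∂d_i · δd_i)²) = √(0.284 + 0.397) = 0.826 cm
f = 14.50 cm.

14.50 ± 0.826 cm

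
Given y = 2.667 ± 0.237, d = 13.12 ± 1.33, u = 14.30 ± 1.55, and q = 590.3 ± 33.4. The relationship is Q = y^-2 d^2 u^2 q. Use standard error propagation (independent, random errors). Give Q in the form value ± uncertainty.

(2.921 ± 1.02) × 10^6

Products/powers → add relative errors in quadrature, weighted by exponent:
  (-2·δy/y)² = (-2×0.0889)² = 0.0316;  (2·δd/d)² = (2×0.101)² = 0.0411;  (2·δu/u)² = (2×0.108)² = 0.0470;  (1·δq/q)² = (1×0.0566)² = 0.00320
δQ/Q = √(0.123) = 0.351
Q = 2.921e+06, so δQ = 0.351 × 2.921e+06 = 1.02e+06.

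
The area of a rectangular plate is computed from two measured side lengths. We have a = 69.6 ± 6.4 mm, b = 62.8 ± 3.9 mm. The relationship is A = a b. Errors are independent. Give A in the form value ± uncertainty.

4370 ± 485 mm^2

Each factor contributes (exponent × relative error)² to (δA/A)²:
  (1·δa/a)² = (1×0.0920)² = 0.00846;  (1·δb/b)² = (1×0.0621)² = 0.00386
δA/A = √(0.0123) = 0.111
A = 4370 mm^2, so δA = 0.111 × 4370 = 485 mm^2.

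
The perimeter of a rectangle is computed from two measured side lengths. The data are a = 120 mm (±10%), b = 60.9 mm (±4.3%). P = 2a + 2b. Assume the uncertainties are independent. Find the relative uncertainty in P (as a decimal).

0.0679

Absolute uncertainties add in quadrature for a linear combination:
  (2·δa)² = 576;  (2·δb)² = 27.4
δP = √(603) = 24.6 mm
P = 362 mm, so δP/P = 24.6/362 = 0.0679.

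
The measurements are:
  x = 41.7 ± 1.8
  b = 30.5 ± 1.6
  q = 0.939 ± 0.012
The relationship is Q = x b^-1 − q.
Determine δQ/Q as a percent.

21.9%

Let p = x·b^-1 = 1.37. δp/p = √((1·δx/x)² + (-1·δb/b)²) = √(0.00186 + 0.00275) = 0.0679, so δp = 0.0929.
Q = p − q: δQ = √(δp² + δq²) = √(0.00863 + 0.000144) = 0.0937
Q = 0.428, so δQ/Q = 0.0937/0.428 = 0.219.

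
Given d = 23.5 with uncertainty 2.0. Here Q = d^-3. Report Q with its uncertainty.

(7.71 ± 1.97) × 10^-5

Q ∝ d^-3, so δQ/Q = |-3| · δd/d = 3 × 0.0851 = 0.255.
Q = 7.71e-05, so δQ = 0.255 × 7.71e-05 = 1.97e-05.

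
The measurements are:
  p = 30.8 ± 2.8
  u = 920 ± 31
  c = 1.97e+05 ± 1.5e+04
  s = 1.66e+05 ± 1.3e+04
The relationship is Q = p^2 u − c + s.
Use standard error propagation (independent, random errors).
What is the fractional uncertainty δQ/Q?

Let w = p^2·u = 8.73e+05. δw/w = √((2·δp/p)² + (1·δu/u)²) = √(0.0331 + 0.00114) = 0.185, so δw = 1.61e+05.
Q = w − c + s: δQ = √(δw² + δc² + δs²) = √(2.6e+10 + 2.25e+08 + 1.69e+08) = 1.63e+05
Q = 8.42e+05, so δQ/Q = 1.63e+05/8.42e+05 = 0.193.

0.193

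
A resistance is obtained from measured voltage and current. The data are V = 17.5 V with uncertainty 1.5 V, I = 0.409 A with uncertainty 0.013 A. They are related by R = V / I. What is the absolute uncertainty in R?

Since R is a product/quotient, work with relative uncertainties:
  (1·δV/V)² = (1×0.0857)² = 0.00735;  (-1·δI/I)² = (-1×0.0318)² = 0.00101
δR/R = √(0.00836) = 0.0914
R = 42.8 Ω, so δR = 0.0914 × 42.8 = 3.91 Ω.

3.91 Ω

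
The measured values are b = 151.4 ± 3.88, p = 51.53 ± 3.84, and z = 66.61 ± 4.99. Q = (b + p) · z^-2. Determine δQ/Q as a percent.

15.2%

Let u = b + p = 202.9. δu = √(δb² + δp²) = √(15.1 + 14.7) = 5.46, so δu/u = 0.0269.
Q is then a monomial in u, z:
δQ/Q = √((δu/u)² + (-2·δz/z)²) = √(0.000724 + 0.0224) = 0.152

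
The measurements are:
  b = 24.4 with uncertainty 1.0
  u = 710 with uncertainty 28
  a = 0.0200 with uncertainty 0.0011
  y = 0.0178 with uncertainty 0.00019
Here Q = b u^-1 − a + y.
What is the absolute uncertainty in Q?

Let p = b·u^-1 = 0.0344. δp/p = √((1·δb/b)² + (-1·δu/u)²) = √(0.00168 + 0.00156) = 0.0569, so δp = 0.00195.
Q = p − a + y: δQ = √(δp² + δa² + δy²) = √(3.82e-06 + 1.21e-06 + 3.61e-08) = 0.00225

0.00225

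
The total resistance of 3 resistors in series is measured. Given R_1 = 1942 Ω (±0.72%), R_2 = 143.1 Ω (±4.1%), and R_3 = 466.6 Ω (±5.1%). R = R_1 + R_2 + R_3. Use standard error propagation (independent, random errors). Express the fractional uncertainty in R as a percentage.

For a sum/difference, combine absolute errors in quadrature:
  (δR_1)² = 196;  (δR_2)² = 34.4;  (δR_3)² = 566
δR = √(796) = 28.2 Ω
R = 2552 Ω, so δR/R = 28.2/2552 = 0.0111.

1.11%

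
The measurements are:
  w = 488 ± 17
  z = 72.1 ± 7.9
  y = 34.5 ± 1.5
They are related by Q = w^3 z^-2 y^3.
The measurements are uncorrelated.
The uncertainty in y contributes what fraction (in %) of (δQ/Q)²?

22.4%

(δQ/Q)² = (3·δw/w)² + (-2·δz/z)² + (3·δy/y)²
  w term: (3×0.0348)² = 0.0109
  z term: (-2×0.110)² = 0.0480
  y term: (3×0.0435)² = 0.0170
Total = 0.0760. Share from y = 0.0170/0.0760 = 0.224.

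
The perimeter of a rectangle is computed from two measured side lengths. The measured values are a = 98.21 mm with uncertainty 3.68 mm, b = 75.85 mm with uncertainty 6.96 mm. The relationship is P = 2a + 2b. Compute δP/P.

Absolute uncertainties add in quadrature for a linear combination:
  (2·δa)² = 54.2;  (2·δb)² = 194
δP = √(248) = 15.7 mm
P = 348.1 mm, so δP/P = 15.7/348.1 = 0.0452.

0.0452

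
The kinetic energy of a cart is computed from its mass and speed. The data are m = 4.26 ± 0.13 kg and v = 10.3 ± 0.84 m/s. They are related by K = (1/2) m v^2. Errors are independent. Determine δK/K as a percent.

16.6%

Products/powers → add relative errors in quadrature, weighted by exponent:
  (1·δm/m)² = (1×0.0305)² = 0.000931;  (2·δv/v)² = (2×0.0816)² = 0.0266
δK/K = √(0.0275) = 0.166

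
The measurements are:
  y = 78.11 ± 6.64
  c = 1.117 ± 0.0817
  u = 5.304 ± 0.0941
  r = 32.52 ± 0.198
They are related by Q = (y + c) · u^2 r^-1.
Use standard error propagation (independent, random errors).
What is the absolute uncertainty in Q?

6.25

Let w = y + c = 79.23. δw = √(δy² + δc²) = √(44.1 + 0.00667) = 6.64, so δw/w = 0.0838.
Q is then a monomial in w, u, r:
δQ/Q = √((δw/w)² + (2·δu/u)² + (-1·δr/r)²) = √(0.00703 + 0.00126 + 3.71e-05) = 0.0912
Q = 68.54, so δQ = 0.0912 × 68.54 = 6.25.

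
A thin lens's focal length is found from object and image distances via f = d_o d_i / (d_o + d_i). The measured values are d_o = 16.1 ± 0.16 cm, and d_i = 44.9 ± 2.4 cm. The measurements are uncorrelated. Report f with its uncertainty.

11.9 ± 0.188 cm

∂f/∂d_o = (d_i/(d_o+d_i))² = 0.542;  ∂f/∂d_i = (d_o/(d_o+d_i))² = 0.0697
δf = √((∂f/∂d_o · δd_o)² + (∂f/∂d_i · δd_i)²) = √(0.00751 + 0.0280) = 0.188 cm
f = 11.9 cm.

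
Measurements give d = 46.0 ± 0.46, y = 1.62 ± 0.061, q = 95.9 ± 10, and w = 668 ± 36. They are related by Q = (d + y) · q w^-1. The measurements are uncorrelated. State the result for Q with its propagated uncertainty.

Let u = d + y = 47.6. δu = √(δd² + δy²) = √(0.212 + 0.00372) = 0.464, so δu/u = 0.00974.
Q is then a monomial in u, q, w:
δQ/Q = √((δu/u)² + (1·δq/q)² + (-1·δw/w)²) = √(9.5e-05 + 0.0109 + 0.00290) = 0.118
Q = 6.84, so δQ = 0.118 × 6.84 = 0.805.

6.84 ± 0.805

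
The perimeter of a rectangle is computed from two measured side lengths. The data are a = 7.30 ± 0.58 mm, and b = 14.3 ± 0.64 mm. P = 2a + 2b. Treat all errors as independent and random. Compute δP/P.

0.0400

P is a linear combination, so absolute uncertainties add in quadrature:
  (2·δa)² = 1.35;  (2·δb)² = 1.64
δP = √(2.98) = 1.73 mm
P = 43.2 mm, so δP/P = 1.73/43.2 = 0.0400.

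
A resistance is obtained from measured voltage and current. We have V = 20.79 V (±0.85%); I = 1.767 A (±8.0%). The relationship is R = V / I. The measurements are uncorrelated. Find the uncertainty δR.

Products/powers → add relative errors in quadrature, weighted by exponent:
  (1·δV/V)² = (1×0.00850)² = 7.23e-05;  (-1·δI/I)² = (-1×0.0800)² = 0.00640
δR/R = √(0.00647) = 0.0805
R = 11.77 Ω, so δR = 0.0805 × 11.77 = 0.947 Ω.

0.947 Ω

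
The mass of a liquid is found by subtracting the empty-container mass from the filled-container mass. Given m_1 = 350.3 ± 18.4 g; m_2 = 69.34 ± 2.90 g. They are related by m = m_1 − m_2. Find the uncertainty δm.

18.6 g

Absolute uncertainties add in quadrature for a linear combination:
  (δm_1)² = 339;  (δm_2)² = 8.41
δm = √(347) = 18.6 g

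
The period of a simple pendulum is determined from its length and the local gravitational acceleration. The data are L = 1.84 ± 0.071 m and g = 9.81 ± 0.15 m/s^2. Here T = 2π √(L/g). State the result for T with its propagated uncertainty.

Relative error in a monomial: (δT/T)² = Σ (nᵢ · δxᵢ/xᵢ)².
  (½·δL/L)² = (0.5×0.0386)² = 0.000372;  (−½·δg/g)² = (-0.5×0.0153)² = 5.84e-05
δT/T = √(0.000431) = 0.0208
T = 2.72 s, so δT = 0.0208 × 2.72 = 0.0565 s.

2.72 ± 0.0565 s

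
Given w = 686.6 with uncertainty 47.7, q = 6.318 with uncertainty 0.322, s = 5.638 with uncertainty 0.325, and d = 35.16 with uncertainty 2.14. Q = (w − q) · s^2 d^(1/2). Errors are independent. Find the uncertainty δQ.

Let u = w − q = 680.3. δu = √(δw² + δq²) = √(2280 + 0.104) = 47.7, so δu/u = 0.0701.
Q is then a monomial in u, s, d:
δQ/Q = √((δu/u)² + (2·δs/s)² + (½·δd/d)²) = √(0.00492 + 0.0133 + 0.000926) = 0.138
Q = 128200, so δQ = 0.138 × 128200 = 17700.

17700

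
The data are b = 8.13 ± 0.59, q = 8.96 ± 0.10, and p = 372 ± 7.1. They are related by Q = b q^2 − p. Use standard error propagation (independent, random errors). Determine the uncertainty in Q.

Let w = b·q^2 = 653. δw/w = √((1·δb/b)² + (2·δq/q)²) = √(0.00527 + 0.000498) = 0.0759, so δw = 49.6.
Q = w − p: δQ = √(δw² + δp²) = √(2460 + 50.4) = 50.1

50.1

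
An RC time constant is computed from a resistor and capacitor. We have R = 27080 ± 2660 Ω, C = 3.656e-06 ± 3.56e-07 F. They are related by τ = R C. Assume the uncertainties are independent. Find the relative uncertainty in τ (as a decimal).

0.138

For a monomial τ ∝ R, C, fractional errors add in quadrature:
  (1·δR/R)² = (1×0.0982)² = 0.00965;  (1·δC/C)² = (1×0.0974)² = 0.00948
δτ/τ = √(0.0191) = 0.138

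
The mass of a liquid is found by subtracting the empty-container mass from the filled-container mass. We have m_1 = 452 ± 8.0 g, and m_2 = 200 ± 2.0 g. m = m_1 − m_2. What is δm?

8.25 g

Absolute uncertainties add in quadrature for a linear combination:
  (δm_1)² = 64.0;  (δm_2)² = 4.00
δm = √(68.0) = 8.25 g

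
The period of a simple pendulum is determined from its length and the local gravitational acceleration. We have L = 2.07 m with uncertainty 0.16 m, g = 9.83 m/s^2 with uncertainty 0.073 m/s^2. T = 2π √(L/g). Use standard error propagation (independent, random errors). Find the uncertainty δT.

Since T is a product/quotient, work with relative uncertainties:
  (½·δL/L)² = (0.5×0.0773)² = 0.00149;  (−½·δg/g)² = (-0.5×0.00743)² = 1.38e-05
δT/T = √(0.00151) = 0.0388
T = 2.88 s, so δT = 0.0388 × 2.88 = 0.112 s.

0.112 s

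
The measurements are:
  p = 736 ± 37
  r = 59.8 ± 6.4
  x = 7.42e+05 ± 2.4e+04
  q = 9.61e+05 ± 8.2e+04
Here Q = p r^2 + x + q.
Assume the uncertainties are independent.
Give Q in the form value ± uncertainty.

Let w = p·r^2 = 2.63e+06. δw/w = √((1·δp/p)² + (2·δr/r)²) = √(0.00253 + 0.0458) = 0.220, so δw = 5.79e+05.
Q = w + x + q: δQ = √(δw² + δx² + δq²) = √(3.35e+11 + 5.76e+08 + 6.72e+09) = 5.85e+05
Q = 4.33e+06.

(4.33 ± 0.585) × 10^6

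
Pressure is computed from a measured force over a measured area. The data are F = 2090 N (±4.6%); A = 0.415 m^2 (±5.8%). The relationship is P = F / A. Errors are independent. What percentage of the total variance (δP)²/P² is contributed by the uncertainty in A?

(δP/P)² = (1·δF/F)² + (-1·δA/A)²
  F term: (1×0.0460)² = 0.00212
  A term: (-1×0.0580)² = 0.00336
Total = 0.00548. Share from A = 0.00336/0.00548 = 0.614.

61.4%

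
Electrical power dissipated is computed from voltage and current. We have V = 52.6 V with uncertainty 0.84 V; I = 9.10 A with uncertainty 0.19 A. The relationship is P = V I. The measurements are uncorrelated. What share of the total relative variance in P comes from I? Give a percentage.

(δP/P)² = (1·δV/V)² + (1·δI/I)²
  V term: (1×0.0160)² = 0.000255
  I term: (1×0.0209)² = 0.000436
Total = 0.000691. Share from I = 0.000436/0.000691 = 0.631.

63.1%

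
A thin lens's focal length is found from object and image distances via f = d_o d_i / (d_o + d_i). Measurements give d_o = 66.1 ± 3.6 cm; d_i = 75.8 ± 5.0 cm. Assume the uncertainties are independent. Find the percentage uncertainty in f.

∂f/∂d_o = (d_i/(d_o+d_i))² = 0.285;  ∂f/∂d_i = (d_o/(d_o+d_i))² = 0.217
δf = √((∂f/∂d_o · δd_o)² + (∂f/∂d_i · δd_i)²) = √(1.06 + 1.18) = 1.49 cm
f = 35.3 cm, so δf/f = 1.49/35.3 = 0.0423.

4.23%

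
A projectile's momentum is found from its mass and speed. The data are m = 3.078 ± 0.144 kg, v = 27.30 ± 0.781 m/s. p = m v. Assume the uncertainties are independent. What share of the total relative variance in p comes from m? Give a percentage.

72.8%

(δp/p)² = (1·δm/m)² + (1·δv/v)²
  m term: (1×0.0468)² = 0.00219
  v term: (1×0.0286)² = 0.000818
Total = 0.00301. Share from m = 0.00219/0.00301 = 0.728.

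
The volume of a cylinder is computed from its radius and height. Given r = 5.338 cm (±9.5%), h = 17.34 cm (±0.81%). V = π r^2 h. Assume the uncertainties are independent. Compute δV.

295 cm^3

Relative error in a monomial: (δV/V)² = Σ (nᵢ · δxᵢ/xᵢ)².
  (2·δr/r)² = (2×0.0950)² = 0.0361;  (1·δh/h)² = (1×0.00810)² = 6.56e-05
δV/V = √(0.0362) = 0.190
V = 1552 cm^3, so δV = 0.190 × 1552 = 295 cm^3.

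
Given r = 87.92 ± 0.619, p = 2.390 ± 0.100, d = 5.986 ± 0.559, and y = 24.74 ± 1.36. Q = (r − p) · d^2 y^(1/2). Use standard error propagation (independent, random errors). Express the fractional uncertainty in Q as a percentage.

Let u = r − p = 85.53. δu = √(δr² + δp²) = √(0.383 + 0.0100) = 0.627, so δu/u = 0.00733.
Q is then a monomial in u, d, y:
δQ/Q = √((δu/u)² + (2·δd/d)² + (½·δy/y)²) = √(5.37e-05 + 0.0349 + 0.000755) = 0.189

18.9%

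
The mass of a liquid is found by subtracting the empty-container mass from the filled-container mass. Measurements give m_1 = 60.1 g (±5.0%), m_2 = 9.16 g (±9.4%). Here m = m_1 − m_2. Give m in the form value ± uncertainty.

50.9 ± 3.13 g

Absolute uncertainties add in quadrature for a linear combination:
  (δm_1)² = 9.03;  (δm_2)² = 0.741
δm = √(9.77) = 3.13 g
m = 50.9 g.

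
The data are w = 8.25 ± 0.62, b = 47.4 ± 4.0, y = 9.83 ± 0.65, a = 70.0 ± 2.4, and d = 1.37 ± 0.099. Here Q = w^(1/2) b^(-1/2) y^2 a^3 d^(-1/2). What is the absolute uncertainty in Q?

Since Q is a product/quotient, work with relative uncertainties:
  (½·δw/w)² = (0.5×0.0752)² = 0.00141;  (−½·δb/b)² = (-0.5×0.0844)² = 0.00178;  (2·δy/y)² = (2×0.0661)² = 0.0175;  (3·δa/a)² = (3×0.0343)² = 0.0106;  (−½·δd/d)² = (-0.5×0.0723)² = 0.00131
δQ/Q = √(0.0326) = 0.180
Q = 1.18e+07, so δQ = 0.180 × 1.18e+07 = 2.13e+06.

2.13e+06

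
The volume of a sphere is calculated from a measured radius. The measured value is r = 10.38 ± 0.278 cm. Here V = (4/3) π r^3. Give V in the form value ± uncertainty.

V ∝ r^3, so δV/V = |3| · δr/r = 3 × 0.0268 = 0.0803.
V = 4685 cm^3, so δV = 0.0803 × 4685 = 376 cm^3.

4685 ± 376 cm^3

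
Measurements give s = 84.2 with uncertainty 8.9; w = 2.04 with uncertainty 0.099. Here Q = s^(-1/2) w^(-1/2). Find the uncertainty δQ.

Relative error in a monomial: (δQ/Q)² = Σ (nᵢ · δxᵢ/xᵢ)².
  (−½·δs/s)² = (-0.5×0.106)² = 0.00279;  (−½·δw/w)² = (-0.5×0.0485)² = 0.000589
δQ/Q = √(0.00338) = 0.0582
Q = 0.0763, so δQ = 0.0582 × 0.0763 = 0.00444.

0.00444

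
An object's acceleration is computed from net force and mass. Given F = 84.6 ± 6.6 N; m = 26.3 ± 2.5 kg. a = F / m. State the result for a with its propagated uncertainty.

3.22 ± 0.396 m/s^2

Relative error in a monomial: (δa/a)² = Σ (nᵢ · δxᵢ/xᵢ)².
  (1·δF/F)² = (1×0.0780)² = 0.00609;  (-1·δm/m)² = (-1×0.0951)² = 0.00904
δa/a = √(0.0151) = 0.123
a = 3.22 m/s^2, so δa = 0.123 × 3.22 = 0.396 m/s^2.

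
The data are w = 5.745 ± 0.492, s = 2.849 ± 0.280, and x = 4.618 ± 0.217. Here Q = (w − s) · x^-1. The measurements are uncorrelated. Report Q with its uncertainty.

Let u = w − s = 2.896. δu = √(δw² + δs²) = √(0.242 + 0.0784) = 0.566, so δu/u = 0.195.
Q is then a monomial in u, x:
δQ/Q = √((δu/u)² + (-1·δx/x)²) = √(0.0382 + 0.00221) = 0.201
Q = 0.6271, so δQ = 0.201 × 0.6271 = 0.126.

0.6271 ± 0.126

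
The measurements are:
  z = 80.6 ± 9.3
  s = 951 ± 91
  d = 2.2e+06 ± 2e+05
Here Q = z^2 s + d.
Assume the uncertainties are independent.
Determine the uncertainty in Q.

Let p = z^2·s = 6.18e+06. δp/p = √((2·δz/z)² + (1·δs/s)²) = √(0.0533 + 0.00916) = 0.250, so δp = 1.54e+06.
Q = p + d: δQ = √(δp² + δd²) = √(2.38e+12 + 4e+10) = 1.56e+06

1.56e+06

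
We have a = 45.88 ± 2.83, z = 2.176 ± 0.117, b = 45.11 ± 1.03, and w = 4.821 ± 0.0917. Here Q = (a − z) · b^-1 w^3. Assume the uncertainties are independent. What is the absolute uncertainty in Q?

Let u = a − z = 43.70. δu = √(δa² + δz²) = √(8.01 + 0.0137) = 2.83, so δu/u = 0.0648.
Q is then a monomial in u, b, w:
δQ/Q = √((δu/u)² + (-1·δb/b)² + (3·δw/w)²) = √(0.00420 + 0.000521 + 0.00326) = 0.0893
Q = 108.6, so δQ = 0.0893 × 108.6 = 9.70.

9.70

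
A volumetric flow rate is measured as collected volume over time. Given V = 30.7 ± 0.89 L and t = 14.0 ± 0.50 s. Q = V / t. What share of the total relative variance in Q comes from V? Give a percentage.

39.7%

(δQ/Q)² = (1·δV/V)² + (-1·δt/t)²
  V term: (1×0.0290)² = 0.000840
  t term: (-1×0.0357)² = 0.00128
Total = 0.00212. Share from V = 0.000840/0.00212 = 0.397.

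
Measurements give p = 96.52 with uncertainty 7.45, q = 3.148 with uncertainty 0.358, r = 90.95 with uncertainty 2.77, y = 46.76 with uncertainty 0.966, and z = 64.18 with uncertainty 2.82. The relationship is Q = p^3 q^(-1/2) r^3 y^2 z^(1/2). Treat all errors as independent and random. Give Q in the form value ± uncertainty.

Q is a product of powers, so relative uncertainties combine in quadrature:
  (3·δp/p)² = (3×0.0772)² = 0.0536;  (−½·δq/q)² = (-0.5×0.114)² = 0.00323;  (3·δr/r)² = (3×0.0305)² = 0.00835;  (2·δy/y)² = (2×0.0207)² = 0.00171;  (½·δz/z)² = (0.5×0.0439)² = 0.000483
δQ/Q = √(0.0674) = 0.260
Q = 6.679e+15, so δQ = 0.260 × 6.679e+15 = 1.73e+15.

(6.679 ± 1.73) × 10^15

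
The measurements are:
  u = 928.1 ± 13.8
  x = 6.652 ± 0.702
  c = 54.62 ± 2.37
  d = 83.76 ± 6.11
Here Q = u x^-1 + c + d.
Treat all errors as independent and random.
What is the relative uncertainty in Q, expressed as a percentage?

5.85%

Let p = u·x^-1 = 139.5. δp/p = √((1·δu/u)² + (-1·δx/x)²) = √(0.000221 + 0.0111) = 0.107, so δp = 14.9.
Q = p + c + d: δQ = √(δp² + δc² + δd²) = √(221 + 5.62 + 37.3) = 16.2
Q = 277.9, so δQ/Q = 16.2/277.9 = 0.0585.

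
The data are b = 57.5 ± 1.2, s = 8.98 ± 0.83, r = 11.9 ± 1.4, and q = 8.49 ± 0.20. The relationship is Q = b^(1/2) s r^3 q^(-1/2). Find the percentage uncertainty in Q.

36.5%

Products/powers → add relative errors in quadrature, weighted by exponent:
  (½·δb/b)² = (0.5×0.0209)² = 0.000109;  (1·δs/s)² = (1×0.0924)² = 0.00854;  (3·δr/r)² = (3×0.118)² = 0.125;  (−½·δq/q)² = (-0.5×0.0236)² = 0.000139
δQ/Q = √(0.133) = 0.365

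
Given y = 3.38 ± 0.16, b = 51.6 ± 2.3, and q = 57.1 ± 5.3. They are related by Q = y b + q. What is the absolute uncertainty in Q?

12.5

Let p = y·b = 174. δp/p = √((1·δy/y)² + (1·δb/b)²) = √(0.00224 + 0.00199) = 0.0650, so δp = 11.3.
Q = p + q: δQ = √(δp² + δq²) = √(129 + 28.1) = 12.5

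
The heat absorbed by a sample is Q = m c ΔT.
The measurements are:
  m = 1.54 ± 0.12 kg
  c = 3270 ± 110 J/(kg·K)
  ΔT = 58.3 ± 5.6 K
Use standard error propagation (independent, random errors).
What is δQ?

Q is a product of powers, so relative uncertainties combine in quadrature:
  (1·δm/m)² = (1×0.0779)² = 0.00607;  (1·δc/c)² = (1×0.0336)² = 0.00113;  (1·δΔT/ΔT)² = (1×0.0961)² = 0.00923
δQ/Q = √(0.0164) = 0.128
Q = 2.94e+05 J, so δQ = 0.128 × 2.94e+05 = 37600 J.

37600 J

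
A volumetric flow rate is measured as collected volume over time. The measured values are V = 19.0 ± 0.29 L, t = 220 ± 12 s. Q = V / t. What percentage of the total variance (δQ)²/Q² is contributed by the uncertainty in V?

(δQ/Q)² = (1·δV/V)² + (-1·δt/t)²
  V term: (1×0.0153)² = 0.000233
  t term: (-1×0.0545)² = 0.00298
Total = 0.00321. Share from V = 0.000233/0.00321 = 0.0726.

7.26%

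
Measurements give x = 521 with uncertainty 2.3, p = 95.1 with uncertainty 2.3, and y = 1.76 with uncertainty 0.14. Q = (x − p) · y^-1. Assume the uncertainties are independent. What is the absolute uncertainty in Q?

Let u = x − p = 426. δu = √(δx² + δp²) = √(5.29 + 5.29) = 3.25, so δu/u = 0.00764.
Q is then a monomial in u, y:
δQ/Q = √((δu/u)² + (-1·δy/y)²) = √(5.83e-05 + 0.00633) = 0.0799
Q = 242, so δQ = 0.0799 × 242 = 19.3.

19.3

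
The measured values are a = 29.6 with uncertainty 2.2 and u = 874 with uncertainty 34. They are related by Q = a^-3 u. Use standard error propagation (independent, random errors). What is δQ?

0.00763

Q is a product of powers, so relative uncertainties combine in quadrature:
  (-3·δa/a)² = (-3×0.0743)² = 0.0497;  (1·δu/u)² = (1×0.0389)² = 0.00151
δQ/Q = √(0.0512) = 0.226
Q = 0.0337, so δQ = 0.226 × 0.0337 = 0.00763.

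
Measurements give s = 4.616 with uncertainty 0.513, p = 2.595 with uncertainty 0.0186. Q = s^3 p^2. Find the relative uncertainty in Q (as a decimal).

0.334

Products/powers → add relative errors in quadrature, weighted by exponent:
  (3·δs/s)² = (3×0.111)² = 0.111;  (2·δp/p)² = (2×0.00717)² = 0.000205
δQ/Q = √(0.111) = 0.334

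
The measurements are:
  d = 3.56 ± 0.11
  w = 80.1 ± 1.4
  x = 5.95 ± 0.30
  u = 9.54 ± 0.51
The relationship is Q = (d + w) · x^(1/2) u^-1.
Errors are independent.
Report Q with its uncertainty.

21.4 ± 1.31

Let h = d + w = 83.7. δh = √(δd² + δw²) = √(0.0121 + 1.96) = 1.40, so δh/h = 0.0168.
Q is then a monomial in h, x, u:
δQ/Q = √((δh/h)² + (½·δx/x)² + (-1·δu/u)²) = √(0.000282 + 0.000636 + 0.00286) = 0.0614
Q = 21.4, so δQ = 0.0614 × 21.4 = 1.31.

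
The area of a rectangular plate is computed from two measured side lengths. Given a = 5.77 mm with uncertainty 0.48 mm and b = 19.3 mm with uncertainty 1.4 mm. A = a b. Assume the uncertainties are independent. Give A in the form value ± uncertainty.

Products/powers → add relative errors in quadrature, weighted by exponent:
  (1·δa/a)² = (1×0.0832)² = 0.00692;  (1·δb/b)² = (1×0.0725)² = 0.00526
δA/A = √(0.0122) = 0.110
A = 111 mm^2, so δA = 0.110 × 111 = 12.3 mm^2.

111 ± 12.3 mm^2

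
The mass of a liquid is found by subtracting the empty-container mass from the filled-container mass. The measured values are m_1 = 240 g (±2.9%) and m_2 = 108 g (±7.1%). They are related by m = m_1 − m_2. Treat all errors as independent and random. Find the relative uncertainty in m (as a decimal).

0.0785

Absolute uncertainties add in quadrature for a linear combination:
  (δm_1)² = 48.4;  (δm_2)² = 58.8
δm = √(107) = 10.4 g
m = 132 g, so δm/m = 10.4/132 = 0.0785.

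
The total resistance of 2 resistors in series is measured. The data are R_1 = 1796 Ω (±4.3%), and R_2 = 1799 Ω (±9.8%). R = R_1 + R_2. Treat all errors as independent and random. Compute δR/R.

0.0535

For a sum/difference, combine absolute errors in quadrature:
  (δR_1)² = 5960;  (δR_2)² = 31100
δR = √(37000) = 192 Ω
R = 3595 Ω, so δR/R = 192/3595 = 0.0535.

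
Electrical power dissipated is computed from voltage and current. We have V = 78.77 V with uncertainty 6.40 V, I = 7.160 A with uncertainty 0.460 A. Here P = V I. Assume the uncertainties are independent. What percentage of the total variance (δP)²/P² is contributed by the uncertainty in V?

61.5%

(δP/P)² = (1·δV/V)² + (1·δI/I)²
  V term: (1×0.0812)² = 0.00660
  I term: (1×0.0642)² = 0.00413
Total = 0.0107. Share from V = 0.00660/0.0107 = 0.615.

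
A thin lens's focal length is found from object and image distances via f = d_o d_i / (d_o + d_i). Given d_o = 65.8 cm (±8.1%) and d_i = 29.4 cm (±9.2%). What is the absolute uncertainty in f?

1.39 cm

∂f/∂d_o = (d_i/(d_o+d_i))² = 0.0954;  ∂f/∂d_i = (d_o/(d_o+d_i))² = 0.478
δf = √((∂f/∂d_o · δd_o)² + (∂f/∂d_i · δd_i)²) = √(0.258 + 1.67) = 1.39 cm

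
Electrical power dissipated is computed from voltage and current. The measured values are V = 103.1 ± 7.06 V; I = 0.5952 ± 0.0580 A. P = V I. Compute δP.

Relative error in a monomial: (δP/P)² = Σ (nᵢ · δxᵢ/xᵢ)².
  (1·δV/V)² = (1×0.0685)² = 0.00469;  (1·δI/I)² = (1×0.0974)² = 0.00950
δP/P = √(0.0142) = 0.119
P = 61.37 W, so δP = 0.119 × 61.37 = 7.31 W.

7.31 W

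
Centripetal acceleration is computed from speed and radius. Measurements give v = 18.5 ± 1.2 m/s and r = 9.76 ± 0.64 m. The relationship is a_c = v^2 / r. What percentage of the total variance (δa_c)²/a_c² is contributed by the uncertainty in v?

(δa_c/a_c)² = (2·δv/v)² + (-1·δr/r)²
  v term: (2×0.0649)² = 0.0168
  r term: (-1×0.0656)² = 0.00430
Total = 0.0211. Share from v = 0.0168/0.0211 = 0.796.

79.6%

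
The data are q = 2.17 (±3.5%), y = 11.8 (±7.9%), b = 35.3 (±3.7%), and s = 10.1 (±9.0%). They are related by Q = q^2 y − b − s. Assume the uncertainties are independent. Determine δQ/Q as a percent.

Let p = q^2·y = 55.6. δp/p = √((2·δq/q)² + (1·δy/y)²) = √(0.00490 + 0.00624) = 0.106, so δp = 5.86.
Q = p − b − s: δQ = √(δp² + δb² + δs²) = √(34.4 + 1.71 + 0.826) = 6.08
Q = 10.2, so δQ/Q = 6.08/10.2 = 0.598.

59.8%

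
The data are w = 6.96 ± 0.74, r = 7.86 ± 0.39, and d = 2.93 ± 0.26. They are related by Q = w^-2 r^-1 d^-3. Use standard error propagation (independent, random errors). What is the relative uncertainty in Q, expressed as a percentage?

Products/powers → add relative errors in quadrature, weighted by exponent:
  (-2·δw/w)² = (-2×0.106)² = 0.0452;  (-1·δr/r)² = (-1×0.0496)² = 0.00246;  (-3·δd/d)² = (-3×0.0887)² = 0.0709
δQ/Q = √(0.119) = 0.344

34.4%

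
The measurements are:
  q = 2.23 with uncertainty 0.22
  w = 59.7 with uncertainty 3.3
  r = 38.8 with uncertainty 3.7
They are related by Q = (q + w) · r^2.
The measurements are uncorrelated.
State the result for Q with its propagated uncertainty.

93200 ± 18500

Let u = q + w = 61.9. δu = √(δq² + δw²) = √(0.0484 + 10.9) = 3.31, so δu/u = 0.0534.
Q is then a monomial in u, r:
δQ/Q = √((δu/u)² + (2·δr/r)²) = √(0.00285 + 0.0364) = 0.198
Q = 93200, so δQ = 0.198 × 93200 = 18500.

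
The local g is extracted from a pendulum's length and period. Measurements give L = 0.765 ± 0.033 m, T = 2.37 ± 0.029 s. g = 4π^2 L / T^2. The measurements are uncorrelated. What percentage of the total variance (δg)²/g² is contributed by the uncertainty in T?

24.3%

(δg/g)² = (1·δL/L)² + (-2·δT/T)²
  L term: (1×0.0431)² = 0.00186
  T term: (-2×0.0122)² = 0.000599
Total = 0.00246. Share from T = 0.000599/0.00246 = 0.243.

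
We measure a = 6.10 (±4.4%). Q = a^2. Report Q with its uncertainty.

Q ∝ a^2, so δQ/Q = |2| · δa/a = 2 × 0.0440 = 0.0880.
Q = 37.2, so δQ = 0.0880 × 37.2 = 3.27.

37.2 ± 3.27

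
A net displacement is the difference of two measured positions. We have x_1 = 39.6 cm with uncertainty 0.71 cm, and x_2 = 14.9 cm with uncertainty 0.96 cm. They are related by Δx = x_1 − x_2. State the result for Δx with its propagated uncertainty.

24.7 ± 1.19 cm

Sums and differences: (δΔx)² = Σ (cᵢ δxᵢ)².
  (δx_1)² = 0.504;  (δx_2)² = 0.922
δΔx = √(1.43) = 1.19 cm
Δx = 24.7 cm.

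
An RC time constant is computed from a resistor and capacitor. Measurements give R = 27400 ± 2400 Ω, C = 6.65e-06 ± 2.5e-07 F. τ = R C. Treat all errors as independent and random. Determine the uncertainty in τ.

0.0174 s

τ is a product of powers, so relative uncertainties combine in quadrature:
  (1·δR/R)² = (1×0.0876)² = 0.00767;  (1·δC/C)² = (1×0.0376)² = 0.00141
δτ/τ = √(0.00909) = 0.0953
τ = 0.182 s, so δτ = 0.0953 × 0.182 = 0.0174 s.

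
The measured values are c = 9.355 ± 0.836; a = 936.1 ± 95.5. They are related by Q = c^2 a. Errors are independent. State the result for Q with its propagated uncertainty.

Since Q is a product/quotient, work with relative uncertainties:
  (2·δc/c)² = (2×0.0894)² = 0.0319;  (1·δa/a)² = (1×0.102)² = 0.0104
δQ/Q = √(0.0424) = 0.206
Q = 81920, so δQ = 0.206 × 81920 = 16900.

81920 ± 16900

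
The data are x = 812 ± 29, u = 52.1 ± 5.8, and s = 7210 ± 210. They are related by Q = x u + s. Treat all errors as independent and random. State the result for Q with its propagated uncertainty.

Let p = x·u = 42300. δp/p = √((1·δx/x)² + (1·δu/u)²) = √(0.00128 + 0.0124) = 0.117, so δp = 4950.
Q = p + s: δQ = √(δp² + δs²) = √(2.45e+07 + 44100) = 4950
Q = 49500.

49500 ± 4950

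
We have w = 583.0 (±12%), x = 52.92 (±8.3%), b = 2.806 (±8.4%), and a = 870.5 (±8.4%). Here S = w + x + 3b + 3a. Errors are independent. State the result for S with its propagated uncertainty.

3256 ± 230

Each term contributes (cᵢ δxᵢ)² to (δS)²:
  (δw)² = 4890;  (δx)² = 19.3;  (3·δb)² = 0.500;  (3·δa)² = 48100
δS = √(53000) = 230
S = 3256.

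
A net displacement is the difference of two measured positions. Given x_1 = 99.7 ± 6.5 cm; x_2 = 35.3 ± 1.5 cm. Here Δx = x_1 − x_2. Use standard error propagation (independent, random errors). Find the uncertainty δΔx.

Absolute uncertainties add in quadrature for a linear combination:
  (δx_1)² = 42.2;  (δx_2)² = 2.25
δΔx = √(44.5) = 6.67 cm

6.67 cm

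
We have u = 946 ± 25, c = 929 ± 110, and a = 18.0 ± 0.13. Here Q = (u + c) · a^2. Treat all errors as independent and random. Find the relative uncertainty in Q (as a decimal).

Let w = u + c = 1880. δw = √(δu² + δc²) = √(625 + 12100) = 113, so δw/w = 0.0602.
Q is then a monomial in w, a:
δQ/Q = √((δw/w)² + (2·δa/a)²) = √(0.00362 + 0.000209) = 0.0619

0.0619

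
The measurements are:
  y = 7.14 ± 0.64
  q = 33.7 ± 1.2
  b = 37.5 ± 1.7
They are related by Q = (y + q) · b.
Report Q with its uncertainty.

1530 ± 86.1

Let u = y + q = 40.8. δu = √(δy² + δq²) = √(0.410 + 1.44) = 1.36, so δu/u = 0.0333.
Q is then a monomial in u, b:
δQ/Q = √((δu/u)² + (1·δb/b)²) = √(0.00111 + 0.00206) = 0.0562
Q = 1530, so δQ = 0.0562 × 1530 = 86.1.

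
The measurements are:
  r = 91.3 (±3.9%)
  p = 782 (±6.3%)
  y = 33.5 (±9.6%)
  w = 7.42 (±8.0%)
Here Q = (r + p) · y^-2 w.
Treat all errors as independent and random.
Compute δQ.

1.24

Let u = r + p = 873. δu = √(δr² + δp²) = √(12.7 + 2430) = 49.4, so δu/u = 0.0566.
Q is then a monomial in u, y, w:
δQ/Q = √((δu/u)² + (-2·δy/y)² + (1·δw/w)²) = √(0.00320 + 0.0369 + 0.00640) = 0.216
Q = 5.77, so δQ = 0.216 × 5.77 = 1.24.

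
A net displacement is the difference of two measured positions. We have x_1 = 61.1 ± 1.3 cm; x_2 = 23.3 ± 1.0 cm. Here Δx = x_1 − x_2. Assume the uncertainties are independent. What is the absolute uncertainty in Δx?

1.64 cm

Δx is a linear combination, so absolute uncertainties add in quadrature:
  (δx_1)² = 1.69;  (δx_2)² = 1.00
δΔx = √(2.69) = 1.64 cm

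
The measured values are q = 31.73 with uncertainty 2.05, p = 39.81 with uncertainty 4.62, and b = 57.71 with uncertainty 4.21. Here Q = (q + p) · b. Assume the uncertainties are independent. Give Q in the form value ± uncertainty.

Let u = q + p = 71.54. δu = √(δq² + δp²) = √(4.20 + 21.3) = 5.05, so δu/u = 0.0707.
Q is then a monomial in u, b:
δQ/Q = √((δu/u)² + (1·δb/b)²) = √(0.00499 + 0.00532) = 0.102
Q = 4129, so δQ = 0.102 × 4129 = 419.

4129 ± 419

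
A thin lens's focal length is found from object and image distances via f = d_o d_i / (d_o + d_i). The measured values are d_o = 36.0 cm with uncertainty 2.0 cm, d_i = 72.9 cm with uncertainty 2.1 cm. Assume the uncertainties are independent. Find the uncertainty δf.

∂f/∂d_o = (d_i/(d_o+d_i))² = 0.448;  ∂f/∂d_i = (d_o/(d_o+d_i))² = 0.109
δf = √((∂f/∂d_o · δd_o)² + (∂f/∂d_i · δd_i)²) = √(0.803 + 0.0527) = 0.925 cm

0.925 cm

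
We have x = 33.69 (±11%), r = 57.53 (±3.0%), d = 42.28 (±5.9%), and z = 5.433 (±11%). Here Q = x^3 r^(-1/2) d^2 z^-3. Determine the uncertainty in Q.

Q is a product of powers, so relative uncertainties combine in quadrature:
  (3·δx/x)² = (3×0.110)² = 0.109;  (−½·δr/r)² = (-0.5×0.0300)² = 0.000225;  (2·δd/d)² = (2×0.0590)² = 0.0139;  (-3·δz/z)² = (-3×0.110)² = 0.109
δQ/Q = √(0.232) = 0.482
Q = 56200, so δQ = 0.482 × 56200 = 27100.

27100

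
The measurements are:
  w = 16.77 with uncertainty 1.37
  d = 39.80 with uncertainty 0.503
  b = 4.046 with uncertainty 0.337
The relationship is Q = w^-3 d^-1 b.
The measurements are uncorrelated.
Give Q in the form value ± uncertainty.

Each factor contributes (exponent × relative error)² to (δQ/Q)²:
  (-3·δw/w)² = (-3×0.0817)² = 0.0601;  (-1·δd/d)² = (-1×0.0126)² = 0.000160;  (1·δb/b)² = (1×0.0833)² = 0.00694
δQ/Q = √(0.0672) = 0.259
Q = 2.155e-05, so δQ = 0.259 × 2.155e-05 = 5.59e-06.

(2.155 ± 0.559) × 10^-5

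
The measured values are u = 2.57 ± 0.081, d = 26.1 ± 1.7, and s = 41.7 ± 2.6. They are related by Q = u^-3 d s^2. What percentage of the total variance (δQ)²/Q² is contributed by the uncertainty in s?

(δQ/Q)² = (-3·δu/u)² + (1·δd/d)² + (2·δs/s)²
  u term: (-3×0.0315)² = 0.00894
  d term: (1×0.0651)² = 0.00424
  s term: (2×0.0624)² = 0.0156
Total = 0.0287. Share from s = 0.0156/0.0287 = 0.541.

54.1%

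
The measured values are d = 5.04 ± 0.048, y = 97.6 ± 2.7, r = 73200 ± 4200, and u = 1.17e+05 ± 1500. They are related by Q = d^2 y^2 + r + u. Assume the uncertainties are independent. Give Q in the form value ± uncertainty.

Let p = d^2·y^2 = 2.42e+05. δp/p = √((2·δd/d)² + (2·δy/y)²) = √(0.000363 + 0.00306) = 0.0585, so δp = 14200.
Q = p + r + u: δQ = √(δp² + δr² + δu²) = √(2e+08 + 1.76e+07 + 2.25e+06) = 14800
Q = 4.32e+05.

(4.32 ± 0.148) × 10^5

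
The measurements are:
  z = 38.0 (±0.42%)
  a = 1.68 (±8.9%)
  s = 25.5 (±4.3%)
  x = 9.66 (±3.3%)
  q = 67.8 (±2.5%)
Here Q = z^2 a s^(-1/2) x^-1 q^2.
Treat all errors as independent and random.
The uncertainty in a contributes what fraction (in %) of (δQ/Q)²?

65.8%

(δQ/Q)² = (2·δz/z)² + (1·δa/a)² + (−½·δs/s)² + (-1·δx/x)² + (2·δq/q)²
  z term: (2×0.00420)² = 7.06e-05
  a term: (1×0.0890)² = 0.00792
  s term: (-0.5×0.0430)² = 0.000462
  x term: (-1×0.0330)² = 0.00109
  q term: (2×0.0250)² = 0.00250
Total = 0.0120. Share from a = 0.00792/0.0120 = 0.658.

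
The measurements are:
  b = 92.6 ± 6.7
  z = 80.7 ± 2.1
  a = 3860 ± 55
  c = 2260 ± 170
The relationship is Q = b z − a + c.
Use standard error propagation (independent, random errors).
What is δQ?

Let p = b·z = 7470. δp/p = √((1·δb/b)² + (1·δz/z)²) = √(0.00524 + 0.000677) = 0.0769, so δp = 575.
Q = p − a + c: δQ = √(δp² + δa² + δc²) = √(3.3e+05 + 3020 + 28900) = 602

602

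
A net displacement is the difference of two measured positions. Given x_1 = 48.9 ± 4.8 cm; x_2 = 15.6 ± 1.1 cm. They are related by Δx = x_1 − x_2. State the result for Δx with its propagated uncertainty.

33.3 ± 4.92 cm

Sums and differences: (δΔx)² = Σ (cᵢ δxᵢ)².
  (δx_1)² = 23.0;  (δx_2)² = 1.21
δΔx = √(24.2) = 4.92 cm
Δx = 33.3 cm.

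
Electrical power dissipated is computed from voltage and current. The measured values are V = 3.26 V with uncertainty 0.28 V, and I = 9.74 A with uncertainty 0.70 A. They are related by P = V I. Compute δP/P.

Products/powers → add relative errors in quadrature, weighted by exponent:
  (1·δV/V)² = (1×0.0859)² = 0.00738;  (1·δI/I)² = (1×0.0719)² = 0.00517
δP/P = √(0.0125) = 0.112

0.112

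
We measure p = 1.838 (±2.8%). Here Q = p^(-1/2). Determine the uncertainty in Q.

0.0103

Relative error in a monomial: (δQ/Q)² = Σ (nᵢ · δxᵢ/xᵢ)².
  (−½·δp/p)² = (-0.5×0.0280)² = 0.000196
δQ/Q = √(0.000196) = 0.0140
Q = 0.7376, so δQ = 0.0140 × 0.7376 = 0.0103.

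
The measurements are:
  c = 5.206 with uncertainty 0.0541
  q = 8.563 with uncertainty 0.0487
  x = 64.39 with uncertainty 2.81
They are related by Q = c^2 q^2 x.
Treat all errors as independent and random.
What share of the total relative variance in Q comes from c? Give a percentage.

(δQ/Q)² = (2·δc/c)² + (2·δq/q)² + (1·δx/x)²
  c term: (2×0.0104)² = 0.000432
  q term: (2×0.00569)² = 0.000129
  x term: (1×0.0436)² = 0.00190
Total = 0.00247. Share from c = 0.000432/0.00247 = 0.175.

17.5%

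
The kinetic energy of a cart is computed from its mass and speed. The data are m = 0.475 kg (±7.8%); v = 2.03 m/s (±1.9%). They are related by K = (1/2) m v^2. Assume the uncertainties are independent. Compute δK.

0.0849 J

K is a product of powers, so relative uncertainties combine in quadrature:
  (1·δm/m)² = (1×0.0780)² = 0.00608;  (2·δv/v)² = (2×0.0190)² = 0.00144
δK/K = √(0.00753) = 0.0868
K = 0.979 J, so δK = 0.0868 × 0.979 = 0.0849 J.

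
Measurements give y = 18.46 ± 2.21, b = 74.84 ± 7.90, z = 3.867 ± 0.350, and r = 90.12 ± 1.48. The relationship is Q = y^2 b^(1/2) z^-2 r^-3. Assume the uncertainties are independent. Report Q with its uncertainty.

(2.694 ± 0.832) × 10^-4

Products/powers → add relative errors in quadrature, weighted by exponent:
  (2·δy/y)² = (2×0.120)² = 0.0573;  (½·δb/b)² = (0.5×0.106)² = 0.00279;  (-2·δz/z)² = (-2×0.0905)² = 0.0328;  (-3·δr/r)² = (-3×0.0164)² = 0.00243
δQ/Q = √(0.0953) = 0.309
Q = 0.0002694, so δQ = 0.309 × 0.0002694 = 8.32e-05.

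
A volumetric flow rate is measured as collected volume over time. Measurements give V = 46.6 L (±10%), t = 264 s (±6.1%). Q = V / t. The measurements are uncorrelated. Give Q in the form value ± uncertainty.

0.177 ± 0.0207 L/s

Each factor contributes (exponent × relative error)² to (δQ/Q)²:
  (1·δV/V)² = (1×0.100)² = 0.0100;  (-1·δt/t)² = (-1×0.0610)² = 0.00372
δQ/Q = √(0.0137) = 0.117
Q = 0.177 L/s, so δQ = 0.117 × 0.177 = 0.0207 L/s.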